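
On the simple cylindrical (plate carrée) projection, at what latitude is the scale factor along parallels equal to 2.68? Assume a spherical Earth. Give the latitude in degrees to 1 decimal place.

68.1°

Plate carrée: h = 1, k = sec φ along parallels.
sec φ = 2.68  ⇒  cos φ = 0.3731  ⇒  φ ≈ 68.1°.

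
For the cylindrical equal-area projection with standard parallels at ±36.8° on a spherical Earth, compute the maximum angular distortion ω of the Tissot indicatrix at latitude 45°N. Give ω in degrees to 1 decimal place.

For cylindrical equal-area with standard parallel φ₀, h = cos φ / cos φ₀ and k = cos φ₀ / cos φ, so h·k = 1.
At 45°: h = 0.8831, k = 1.132; principal scales a = 1.132, b = 0.8831.
sin(ω/2) = (a − b)/(a + b) = 0.2493/2.015 = 0.1237, so ω = 2 arcsin(0.1237) ≈ 14.2°.

14.2°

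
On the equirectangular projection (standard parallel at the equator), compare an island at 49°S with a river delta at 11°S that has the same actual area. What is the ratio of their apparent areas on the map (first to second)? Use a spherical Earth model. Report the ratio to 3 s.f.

Plate carrée maps x = Rλ, y = Rφ. The meridian scale is h = 1 and the parallel scale is k = 1/cos φ = sec φ.
Areal scale at 49°: h·k = 1.000 × 1.524 = 1.524.
Areal scale at 11°: h·k = 1.000 × 1.019 = 1.019.
Ratio = 1.524/1.019 ≈ 1.50.

1.50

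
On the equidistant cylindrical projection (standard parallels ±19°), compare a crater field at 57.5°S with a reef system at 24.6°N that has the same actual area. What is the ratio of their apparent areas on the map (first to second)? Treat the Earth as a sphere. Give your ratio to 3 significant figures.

In the equirectangular projection with standard parallel φ₀ = 19° (x = Rλ cos φ₀, y = Rφ), meridians are true-scale (h = 1) and the parallel scale is k = cos φ₀ / cos φ.
Areal scale at 57.5°: h·k = 1.000 × 1.760 = 1.760.
Areal scale at 24.6°: h·k = 1.000 × 1.040 = 1.040.
Ratio = 1.760/1.040 ≈ 1.69.

1.69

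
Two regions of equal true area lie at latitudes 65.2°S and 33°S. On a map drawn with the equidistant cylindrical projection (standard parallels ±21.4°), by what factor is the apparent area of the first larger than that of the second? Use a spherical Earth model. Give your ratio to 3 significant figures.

2.00

With standard parallel φ₀ = 21.4°, the equirectangular projection gives x = Rλ cos φ₀, y = Rφ, so h = 1 and k = cos 21.4° / cos φ.
Areal scale at 65.2°: h·k = 1.000 × 2.220 = 2.220.
Areal scale at 33°: h·k = 1.000 × 1.110 = 1.110.
Ratio = 2.220/1.110 ≈ 2.00.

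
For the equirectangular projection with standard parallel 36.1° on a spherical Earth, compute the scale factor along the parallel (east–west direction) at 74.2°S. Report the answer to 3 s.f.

2.97

The equidistant cylindrical projection with φ₀ = 36.1° has h = 1 (meridians true) and k = cos φ₀ / cos φ along parallels.
k = cos 36.1° / cos 74.2° = 0.8080/0.2723 = 2.967.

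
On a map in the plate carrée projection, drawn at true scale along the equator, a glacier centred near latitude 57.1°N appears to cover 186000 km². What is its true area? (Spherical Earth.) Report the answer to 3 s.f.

For the equirectangular projection with φ₀ = 0 (plate carrée), h = 1 along meridians and k = sec φ along parallels.
Areal scale = h·k = 1 × sec φ; at 57.1°, h = 1.000, k = 1.841, so h·k = 1.841.
True area = apparent / (areal scale) = 186000 / 1.841 ≈ 101000 km².

101000 km²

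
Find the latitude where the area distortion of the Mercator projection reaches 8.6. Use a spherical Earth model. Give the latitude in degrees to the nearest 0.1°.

70.1°

Mercator areal scale is sec²φ.
sec²φ = 8.6  ⇒  cos²φ = 0.1163  ⇒  cos φ = 0.3410.
φ = arccos(0.3410) ≈ 70.1°.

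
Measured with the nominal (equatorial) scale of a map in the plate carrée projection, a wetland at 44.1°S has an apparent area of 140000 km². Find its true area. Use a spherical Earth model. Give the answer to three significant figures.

In the plate carrée (x = Rλ, y = Rφ), meridians are true-scale (h = 1) and parallels are stretched by k = sec φ.
Areal scale = h·k = 1 × sec φ; at 44.1°, h = 1.000, k = 1.393, so h·k = 1.393.
True area = apparent / (areal scale) = 140000 / 1.393 ≈ 101000 km².

101000 km²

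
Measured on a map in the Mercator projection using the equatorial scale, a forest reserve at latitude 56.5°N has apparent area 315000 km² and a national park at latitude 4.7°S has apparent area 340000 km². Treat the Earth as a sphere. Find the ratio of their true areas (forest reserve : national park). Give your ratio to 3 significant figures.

0.284

On Mercator the areal scale is sec²φ, so true area = apparent × cos²φ.
True area of forest reserve: 315000 × cos²(56.5°) = 315000 × 0.3046 = 95960 km².
True area of national park: 340000 × cos²(4.7°) = 340000 × 0.9933 = 337700 km².
Ratio = 95960 / 337700 ≈ 0.284.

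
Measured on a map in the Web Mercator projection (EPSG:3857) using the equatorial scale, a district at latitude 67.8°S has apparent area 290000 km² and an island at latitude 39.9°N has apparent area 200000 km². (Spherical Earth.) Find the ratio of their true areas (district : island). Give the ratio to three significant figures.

0.352

Mercator's areal exaggeration is sec²φ; hence true area = (apparent area) · cos²φ.
True area of district: 290000 × cos²(67.8°) = 290000 × 0.1428 = 41400 km².
True area of island: 200000 × cos²(39.9°) = 200000 × 0.5885 = 117700 km².
Ratio = 41400 / 117700 ≈ 0.352.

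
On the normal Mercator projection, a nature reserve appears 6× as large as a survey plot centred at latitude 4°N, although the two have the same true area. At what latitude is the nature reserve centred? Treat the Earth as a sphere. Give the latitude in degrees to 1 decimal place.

Mercator areal scale is sec²φ, so apparent-area ratio = sec²φ₁ / sec²φ₂ = cos²φ₂ / cos²φ₁.
cos²φ₂ / cos²φ₁ = 6  ⇒  cos φ₁ = cos 4° / √6 = 0.9976/2.449 = 0.4073.
φ₁ = arccos(0.4073) ≈ 66.0°.

66.0°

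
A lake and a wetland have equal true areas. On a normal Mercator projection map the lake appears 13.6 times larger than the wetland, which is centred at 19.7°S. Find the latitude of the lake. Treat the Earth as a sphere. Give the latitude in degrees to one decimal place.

For equal true areas on Mercator, apparent areas scale as sec²φ, so the ratio is cos²φ₂ / cos²φ₁.
cos²φ₂ / cos²φ₁ = 13.6  ⇒  cos φ₁ = cos 19.7° / √13.6 = 0.9415/3.688 = 0.2553.
φ₁ = arccos(0.2553) ≈ 75.2°.

75.2°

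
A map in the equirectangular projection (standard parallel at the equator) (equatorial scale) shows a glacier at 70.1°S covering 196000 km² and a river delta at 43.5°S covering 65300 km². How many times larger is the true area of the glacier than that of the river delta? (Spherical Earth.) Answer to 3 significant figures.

On the plate carrée, areal scale = h·k = 1 × sec φ, so true area = apparent × cos φ.
True area of glacier: 196000 × cos(70.1°) = 196000 × 0.3404 = 66710 km².
True area of river delta: 65300 × cos(43.5°) = 65300 × 0.7254 = 47370 km².
Ratio = 66710 / 47370 ≈ 1.41.

1.41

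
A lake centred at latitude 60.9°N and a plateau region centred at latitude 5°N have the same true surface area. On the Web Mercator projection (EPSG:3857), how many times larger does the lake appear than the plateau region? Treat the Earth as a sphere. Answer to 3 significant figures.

4.20

Mercator is conformal with k = sec φ, so areal scale = k² = sec²φ.
At 60.9°: sec²(60.9°) = 1/0.4863² = 4.228.
At 5°: sec²(5°) = 1/0.9962² = 1.008.
Ratio = 4.228/1.008 = cos²(5°)/cos²(60.9°) ≈ 4.20.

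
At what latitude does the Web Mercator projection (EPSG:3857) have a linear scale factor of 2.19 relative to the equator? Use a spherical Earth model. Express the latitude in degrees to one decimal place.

62.8°

Mercator scale is k = sec φ = 1/cos φ.
1/cos φ = 2.19  ⇒  cos φ = 0.4566  ⇒  φ = arccos(0.4566) ≈ 62.8°.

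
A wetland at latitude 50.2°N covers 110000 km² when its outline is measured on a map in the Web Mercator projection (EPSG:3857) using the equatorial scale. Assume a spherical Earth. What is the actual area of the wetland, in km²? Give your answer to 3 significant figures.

45100 km²

The Mercator projection is conformal; its linear scale factor is the same in every direction and equals sec φ = 1/cos φ.
Areal scale = k² = sec²φ = 1/cos²(50.2°) = 1/0.6401² = 2.441.
True area = apparent / (areal scale) = 110000 / 2.441 ≈ 45100 km².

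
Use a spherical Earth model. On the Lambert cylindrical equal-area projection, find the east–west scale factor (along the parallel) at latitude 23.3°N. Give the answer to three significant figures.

1.09

The Lambert cylindrical equal-area projection is the cylindrical equal-area projection with its standard parallel at the equator (φ₀ = 0). A cylindrical equal-area projection with standard parallel φ₀ has meridian scale h = cos φ / cos φ₀ and parallel scale k = cos φ₀ / cos φ (so areas are preserved, h·k = 1).
k = cos 0° / cos 23.3° = 1.000/0.9184 = 1.089.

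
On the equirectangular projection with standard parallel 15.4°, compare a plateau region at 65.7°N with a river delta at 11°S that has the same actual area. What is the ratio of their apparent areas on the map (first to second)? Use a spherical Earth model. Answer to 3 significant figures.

2.39

In the equirectangular projection with standard parallel φ₀ = 15.4° (x = Rλ cos φ₀, y = Rφ), meridians are true-scale (h = 1) and the parallel scale is k = cos φ₀ / cos φ.
Areal scale at 65.7°: h·k = 1.000 × 2.343 = 2.343.
Areal scale at 11°: h·k = 1.000 × 0.9821 = 0.9821.
Ratio = 2.343/0.9821 ≈ 2.39.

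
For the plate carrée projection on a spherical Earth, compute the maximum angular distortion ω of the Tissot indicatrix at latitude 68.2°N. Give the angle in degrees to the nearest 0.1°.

For the equirectangular projection with φ₀ = 0 (plate carrée), h = 1 along meridians and k = sec φ along parallels.
At 68.2°: h = 1.000, k = 2.693; principal scales a = 2.693, b = 1.000.
sin(ω/2) = (a − b)/(a + b) = 1.693/3.693 = 0.4584, so ω = 2 arcsin(0.4584) ≈ 54.6°.

54.6°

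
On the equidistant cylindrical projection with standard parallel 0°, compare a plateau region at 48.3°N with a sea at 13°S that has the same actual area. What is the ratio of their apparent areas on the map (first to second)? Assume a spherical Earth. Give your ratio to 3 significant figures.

For the equirectangular projection with φ₀ = 0 (plate carrée), h = 1 along meridians and k = sec φ along parallels.
Areal scale at 48.3°: h·k = 1.000 × 1.503 = 1.503.
Areal scale at 13°: h·k = 1.000 × 1.026 = 1.026.
Ratio = 1.503/1.026 ≈ 1.46.

1.46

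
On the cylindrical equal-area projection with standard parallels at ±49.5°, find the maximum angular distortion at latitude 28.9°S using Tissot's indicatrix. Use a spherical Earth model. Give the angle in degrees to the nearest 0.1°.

33.7°

A cylindrical equal-area projection with standard parallel φ₀ has meridian scale h = cos φ / cos φ₀ and parallel scale k = cos φ₀ / cos φ (so areas are preserved, h·k = 1).
At 28.9°: h = 1.348, k = 0.7418; principal scales a = 1.348, b = 0.7418.
sin(ω/2) = (a − b)/(a + b) = 0.6062/2.090 = 0.2901, so ω = 2 arcsin(0.2901) ≈ 33.7°.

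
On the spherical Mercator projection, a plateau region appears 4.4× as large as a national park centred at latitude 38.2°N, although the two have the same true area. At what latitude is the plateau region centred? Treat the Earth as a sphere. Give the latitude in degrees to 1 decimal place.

68.0°

For equal true areas on Mercator, apparent areas scale as sec²φ, so the ratio is cos²φ₂ / cos²φ₁.
cos²φ₂ / cos²φ₁ = 4.4  ⇒  cos φ₁ = cos 38.2° / √4.4 = 0.7859/2.098 = 0.3746.
φ₁ = arccos(0.3746) ≈ 68.0°.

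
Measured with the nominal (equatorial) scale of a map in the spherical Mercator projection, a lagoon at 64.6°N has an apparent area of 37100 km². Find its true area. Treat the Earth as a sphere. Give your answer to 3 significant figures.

6830 km²

For Mercator, h = k = sec φ (a conformal cylindrical projection has a single point scale, 1/cos φ).
Areal scale = k² = sec²φ = 1/cos²(64.6°) = 1/0.4289² = 5.435.
True area = apparent / (areal scale) = 37100 / 5.435 ≈ 6830 km².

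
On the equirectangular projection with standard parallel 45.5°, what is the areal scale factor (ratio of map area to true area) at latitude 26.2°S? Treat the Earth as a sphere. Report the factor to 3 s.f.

0.781

With standard parallel φ₀ = 45.5°, the equirectangular projection gives x = Rλ cos φ₀, y = Rφ, so h = 1 and k = cos 45.5° / cos φ.
Areal scale = h·k = 1 × cos φ₀ / cos φ; at 26.2°, h = 1.000, k = 0.7812, so h·k = 0.7812.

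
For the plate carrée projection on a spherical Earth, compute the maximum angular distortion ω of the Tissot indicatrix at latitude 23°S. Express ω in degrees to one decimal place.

For the equirectangular projection with φ₀ = 0 (plate carrée), h = 1 along meridians and k = sec φ along parallels.
At 23°: h = 1.000, k = 1.086; principal scales a = 1.086, b = 1.000.
sin(ω/2) = (a − b)/(a + b) = 0.08636/2.086 = 0.04139, so ω = 2 arcsin(0.04139) ≈ 4.7°.

4.7°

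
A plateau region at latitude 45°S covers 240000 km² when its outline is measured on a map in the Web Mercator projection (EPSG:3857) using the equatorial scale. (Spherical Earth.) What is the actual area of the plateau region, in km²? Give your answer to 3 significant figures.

120000 km²

Mercator is conformal, so the point scale is isotropic: h = k = sec φ = 1/cos φ.
Areal scale = k² = sec²φ = 1/cos²(45°) = 1/0.7071² = 2.000.
True area = apparent / (areal scale) = 240000 / 2.000 ≈ 120000 km².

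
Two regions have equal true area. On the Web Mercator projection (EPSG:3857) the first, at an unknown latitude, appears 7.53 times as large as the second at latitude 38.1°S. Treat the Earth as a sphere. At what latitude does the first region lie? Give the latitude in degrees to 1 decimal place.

For equal true areas on Mercator, apparent areas scale as sec²φ, so the ratio is cos²φ₂ / cos²φ₁.
cos²φ₂ / cos²φ₁ = 7.53  ⇒  cos φ₁ = cos 38.1° / √7.53 = 0.7869/2.744 = 0.2868.
φ₁ = arccos(0.2868) ≈ 73.3°.

73.3°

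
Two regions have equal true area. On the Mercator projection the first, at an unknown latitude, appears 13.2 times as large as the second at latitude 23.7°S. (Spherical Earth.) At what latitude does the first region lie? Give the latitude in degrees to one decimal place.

For equal true areas on Mercator, apparent areas scale as sec²φ, so the ratio is cos²φ₂ / cos²φ₁.
cos²φ₂ / cos²φ₁ = 13.2  ⇒  cos φ₁ = cos 23.7° / √13.2 = 0.9157/3.633 = 0.2520.
φ₁ = arccos(0.2520) ≈ 75.4°.

75.4°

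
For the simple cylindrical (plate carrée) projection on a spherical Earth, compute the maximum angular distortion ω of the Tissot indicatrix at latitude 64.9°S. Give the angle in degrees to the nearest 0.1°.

47.7°

For the equirectangular projection with φ₀ = 0 (plate carrée), h = 1 along meridians and k = sec φ along parallels.
At 64.9°: h = 1.000, k = 2.357; principal scales a = 2.357, b = 1.000.
sin(ω/2) = (a − b)/(a + b) = 1.357/3.357 = 0.4043, so ω = 2 arcsin(0.4043) ≈ 47.7°.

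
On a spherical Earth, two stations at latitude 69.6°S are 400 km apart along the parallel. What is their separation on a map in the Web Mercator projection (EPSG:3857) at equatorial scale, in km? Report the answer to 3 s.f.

The Mercator projection is conformal; its linear scale factor is the same in every direction and equals sec φ = 1/cos φ.
Along the parallel, k = sec 69.6° = 1/0.3486 = 2.869.
Map distance = 400 × 2.869 ≈ 1150 km.

1150 km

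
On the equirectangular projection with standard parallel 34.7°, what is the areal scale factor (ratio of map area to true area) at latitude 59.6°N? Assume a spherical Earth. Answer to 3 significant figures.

1.62

In the equirectangular projection with standard parallel φ₀ = 34.7° (x = Rλ cos φ₀, y = Rφ), meridians are true-scale (h = 1) and the parallel scale is k = cos φ₀ / cos φ.
Areal scale = h·k = 1 × cos φ₀ / cos φ; at 59.6°, h = 1.000, k = 1.625, so h·k = 1.625.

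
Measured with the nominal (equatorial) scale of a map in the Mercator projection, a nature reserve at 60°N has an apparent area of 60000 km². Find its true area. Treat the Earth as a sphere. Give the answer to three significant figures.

15000 km²

Mercator is conformal, so the point scale is isotropic: h = k = sec φ = 1/cos φ.
Areal scale = k² = sec²φ = 1/cos²(60°) = 1/0.5000² = 4.000.
True area = apparent / (areal scale) = 60000 / 4.000 ≈ 15000 km².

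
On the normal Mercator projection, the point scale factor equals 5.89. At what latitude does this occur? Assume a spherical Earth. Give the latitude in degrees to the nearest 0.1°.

Mercator scale is k = sec φ = 1/cos φ.
1/cos φ = 5.89  ⇒  cos φ = 0.1698  ⇒  φ = arccos(0.1698) ≈ 80.2°.

80.2°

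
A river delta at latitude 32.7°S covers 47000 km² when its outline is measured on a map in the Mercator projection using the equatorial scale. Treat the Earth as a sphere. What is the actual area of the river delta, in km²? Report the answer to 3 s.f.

Mercator is conformal, so the point scale is isotropic: h = k = sec φ = 1/cos φ.
Areal scale = k² = sec²φ = 1/cos²(32.7°) = 1/0.8415² = 1.412.
True area = apparent / (areal scale) = 47000 / 1.412 ≈ 33300 km².

33300 km²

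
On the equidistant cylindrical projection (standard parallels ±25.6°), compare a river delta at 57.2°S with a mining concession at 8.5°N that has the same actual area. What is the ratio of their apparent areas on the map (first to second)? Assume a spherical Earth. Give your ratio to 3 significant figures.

1.83

The equidistant cylindrical projection with φ₀ = 25.6° has h = 1 (meridians true) and k = cos φ₀ / cos φ along parallels.
Areal scale at 57.2°: h·k = 1.000 × 1.665 = 1.665.
Areal scale at 8.5°: h·k = 1.000 × 0.9118 = 0.9118.
Ratio = 1.665/0.9118 ≈ 1.83.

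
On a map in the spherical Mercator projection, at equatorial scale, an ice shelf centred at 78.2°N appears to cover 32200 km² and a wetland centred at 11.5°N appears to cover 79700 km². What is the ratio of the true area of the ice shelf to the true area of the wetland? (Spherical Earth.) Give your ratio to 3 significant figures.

Since Mercator area scale is 1/cos²φ, the true area equals the apparent area multiplied by cos²φ.
True area of ice shelf: 32200 × cos²(78.2°) = 32200 × 0.04182 = 1347 km².
True area of wetland: 79700 × cos²(11.5°) = 79700 × 0.9603 = 76530 km².
Ratio = 1347 / 76530 ≈ 0.0176.

0.0176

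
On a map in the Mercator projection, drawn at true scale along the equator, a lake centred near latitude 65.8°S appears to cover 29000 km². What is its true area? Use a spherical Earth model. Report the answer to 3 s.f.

Mercator is conformal, so the point scale is isotropic: h = k = sec φ = 1/cos φ.
Areal scale = k² = sec²φ = 1/cos²(65.8°) = 1/0.4099² = 5.951.
True area = apparent / (areal scale) = 29000 / 5.951 ≈ 4870 km².

4870 km²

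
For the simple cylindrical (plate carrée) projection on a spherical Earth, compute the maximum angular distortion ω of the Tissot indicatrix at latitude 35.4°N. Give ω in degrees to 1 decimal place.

In the plate carrée (x = Rλ, y = Rφ), meridians are true-scale (h = 1) and parallels are stretched by k = sec φ.
At 35.4°: h = 1.000, k = 1.227; principal scales a = 1.227, b = 1.000.
sin(ω/2) = (a − b)/(a + b) = 0.2268/2.227 = 0.1019, so ω = 2 arcsin(0.1019) ≈ 11.7°.

11.7°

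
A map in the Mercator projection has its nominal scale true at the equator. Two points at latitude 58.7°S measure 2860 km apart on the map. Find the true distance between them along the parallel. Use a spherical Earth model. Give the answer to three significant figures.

1490 km

The Mercator projection is conformal; its linear scale factor is the same in every direction and equals sec φ = 1/cos φ.
Along the parallel at 58.7°, map distances are exaggerated by k = sec 58.7° = 1.925.
True distance = 2860 / 1.925 = 2860 × cos 58.7° ≈ 1490 km.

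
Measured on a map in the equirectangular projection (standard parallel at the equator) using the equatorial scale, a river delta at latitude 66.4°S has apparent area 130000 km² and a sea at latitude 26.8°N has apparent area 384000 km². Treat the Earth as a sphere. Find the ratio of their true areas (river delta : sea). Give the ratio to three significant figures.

0.152

Plate carrée has h = 1 and k = sec φ, giving areal scale sec φ; true area = (apparent area) · cos φ.
True area of river delta: 130000 × cos(66.4°) = 130000 × 0.4003 = 52050 km².
True area of sea: 384000 × cos(26.8°) = 384000 × 0.8926 = 342800 km².
Ratio = 52050 / 342800 ≈ 0.152.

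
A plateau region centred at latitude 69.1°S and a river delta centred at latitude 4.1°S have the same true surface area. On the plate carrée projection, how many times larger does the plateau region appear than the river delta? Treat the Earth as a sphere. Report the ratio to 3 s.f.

In the plate carrée (x = Rλ, y = Rφ), meridians are true-scale (h = 1) and parallels are stretched by k = sec φ.
Areal scale at 69.1°: h·k = 1.000 × 2.803 = 2.803.
Areal scale at 4.1°: h·k = 1.000 × 1.003 = 1.003.
Ratio = 2.803/1.003 ≈ 2.80.

2.80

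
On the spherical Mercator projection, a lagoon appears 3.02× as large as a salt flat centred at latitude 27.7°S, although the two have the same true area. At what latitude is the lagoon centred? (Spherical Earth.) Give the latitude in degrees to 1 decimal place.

For equal true areas on Mercator, apparent areas scale as sec²φ, so the ratio is cos²φ₂ / cos²φ₁.
cos²φ₂ / cos²φ₁ = 3.02  ⇒  cos φ₁ = cos 27.7° / √3.02 = 0.8854/1.738 = 0.5095.
φ₁ = arccos(0.5095) ≈ 59.4°.

59.4°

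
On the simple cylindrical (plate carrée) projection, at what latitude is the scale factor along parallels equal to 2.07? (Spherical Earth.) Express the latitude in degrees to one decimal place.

61.1°

Plate carrée: h = 1, k = sec φ along parallels.
sec φ = 2.07  ⇒  cos φ = 0.4831  ⇒  φ ≈ 61.1°.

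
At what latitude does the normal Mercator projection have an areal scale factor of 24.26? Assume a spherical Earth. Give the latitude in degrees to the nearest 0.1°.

Mercator areal scale is sec²φ.
sec²φ = 24.26  ⇒  cos²φ = 0.04122  ⇒  cos φ = 0.2030.
φ = arccos(0.2030) ≈ 78.3°.

78.3°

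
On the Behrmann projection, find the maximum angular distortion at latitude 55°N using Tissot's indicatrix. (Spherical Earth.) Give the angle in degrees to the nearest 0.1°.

45.9°

Behrmann is a cylindrical equal-area projection with standard parallels at ±30°. For cylindrical equal-area with standard parallel φ₀, h = cos φ / cos φ₀ and k = cos φ₀ / cos φ, so h·k = 1.
At 55°: h = 0.6623, k = 1.510; principal scales a = 1.510, b = 0.6623.
sin(ω/2) = (a − b)/(a + b) = 0.8476/2.172 = 0.3902, so ω = 2 arcsin(0.3902) ≈ 45.9°.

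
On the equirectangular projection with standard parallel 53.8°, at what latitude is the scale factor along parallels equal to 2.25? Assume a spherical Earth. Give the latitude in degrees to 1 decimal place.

The equidistant cylindrical projection with φ₀ = 53.8° has h = 1 (meridians true) and k = cos φ₀ / cos φ along parallels.
k = cos φ₀ / cos φ = 2.25  ⇒  cos φ = cos 53.8° / 2.25 = 0.2625.
φ = arccos(0.2625) ≈ 74.8°.

74.8°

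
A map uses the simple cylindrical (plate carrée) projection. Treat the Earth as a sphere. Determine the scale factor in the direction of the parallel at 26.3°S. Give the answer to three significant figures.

1.12

Plate carrée maps x = Rλ, y = Rφ. The meridian scale is h = 1 and the parallel scale is k = 1/cos φ = sec φ.
k = 1/cos 26.3° = 1/0.8965 = 1.115.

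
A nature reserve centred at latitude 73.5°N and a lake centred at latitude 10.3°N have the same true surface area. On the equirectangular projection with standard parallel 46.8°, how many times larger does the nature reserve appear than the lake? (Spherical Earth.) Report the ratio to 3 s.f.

3.46

With standard parallel φ₀ = 46.8°, the equirectangular projection gives x = Rλ cos φ₀, y = Rφ, so h = 1 and k = cos 46.8° / cos φ.
Areal scale at 73.5°: h·k = 1.000 × 2.410 = 2.410.
Areal scale at 10.3°: h·k = 1.000 × 0.6958 = 0.6958.
Ratio = 2.410/0.6958 ≈ 3.46.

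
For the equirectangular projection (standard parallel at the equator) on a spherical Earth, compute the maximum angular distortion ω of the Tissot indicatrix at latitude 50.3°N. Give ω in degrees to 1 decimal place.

25.5°

For the equirectangular projection with φ₀ = 0 (plate carrée), h = 1 along meridians and k = sec φ along parallels.
At 50.3°: h = 1.000, k = 1.566; principal scales a = 1.566, b = 1.000.
sin(ω/2) = (a − b)/(a + b) = 0.5655/2.566 = 0.2204, so ω = 2 arcsin(0.2204) ≈ 25.5°.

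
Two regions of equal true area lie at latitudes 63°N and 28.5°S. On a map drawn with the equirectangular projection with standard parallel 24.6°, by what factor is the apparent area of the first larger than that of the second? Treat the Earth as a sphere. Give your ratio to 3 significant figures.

In the equirectangular projection with standard parallel φ₀ = 24.6° (x = Rλ cos φ₀, y = Rφ), meridians are true-scale (h = 1) and the parallel scale is k = cos φ₀ / cos φ.
Areal scale at 63°: h·k = 1.000 × 2.003 = 2.003.
Areal scale at 28.5°: h·k = 1.000 × 1.035 = 1.035.
Ratio = 2.003/1.035 ≈ 1.94.

1.94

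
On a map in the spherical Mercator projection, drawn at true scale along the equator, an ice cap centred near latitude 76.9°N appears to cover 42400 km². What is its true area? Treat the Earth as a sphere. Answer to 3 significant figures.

2180 km²

Mercator is conformal, so the point scale is isotropic: h = k = sec φ = 1/cos φ.
Areal scale = k² = sec²φ = 1/cos²(76.9°) = 1/0.2267² = 19.47.
True area = apparent / (areal scale) = 42400 / 19.47 ≈ 2180 km².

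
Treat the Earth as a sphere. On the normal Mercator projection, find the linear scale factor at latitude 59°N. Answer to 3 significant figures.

Mercator is conformal, so the point scale is isotropic: h = k = sec φ = 1/cos φ.
k = 1/cos 59° = 1/0.5150 = 1.942.

1.94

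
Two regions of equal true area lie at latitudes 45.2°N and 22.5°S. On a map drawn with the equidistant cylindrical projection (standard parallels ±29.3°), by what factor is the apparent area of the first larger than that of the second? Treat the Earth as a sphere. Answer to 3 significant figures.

The equidistant cylindrical projection with φ₀ = 29.3° has h = 1 (meridians true) and k = cos φ₀ / cos φ along parallels.
Areal scale at 45.2°: h·k = 1.000 × 1.238 = 1.238.
Areal scale at 22.5°: h·k = 1.000 × 0.9439 = 0.9439.
Ratio = 1.238/0.9439 ≈ 1.31.

1.31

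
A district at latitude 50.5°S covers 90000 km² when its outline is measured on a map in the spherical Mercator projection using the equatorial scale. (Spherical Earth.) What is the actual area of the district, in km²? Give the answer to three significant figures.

36400 km²

For Mercator, h = k = sec φ (a conformal cylindrical projection has a single point scale, 1/cos φ).
Areal scale = k² = sec²φ = 1/cos²(50.5°) = 1/0.6361² = 2.472.
True area = apparent / (areal scale) = 90000 / 2.472 ≈ 36400 km².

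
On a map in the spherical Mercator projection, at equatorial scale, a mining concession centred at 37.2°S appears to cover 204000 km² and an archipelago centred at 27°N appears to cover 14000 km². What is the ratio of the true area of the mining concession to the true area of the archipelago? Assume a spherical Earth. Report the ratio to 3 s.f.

On Mercator the areal scale is sec²φ, so true area = apparent × cos²φ.
True area of mining concession: 204000 × cos²(37.2°) = 204000 × 0.6345 = 129400 km².
True area of archipelago: 14000 × cos²(27°) = 14000 × 0.7939 = 11110 km².
Ratio = 129400 / 11110 ≈ 11.6.

11.6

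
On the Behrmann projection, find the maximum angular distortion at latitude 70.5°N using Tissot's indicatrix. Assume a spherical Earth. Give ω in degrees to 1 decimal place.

95.7°

Behrmann is a cylindrical equal-area projection with standard parallels at ±30°. Cylindrical equal-area (φ₀ = 30°): h = cos φ / cos 30° along meridians, k = cos 30° / cos φ along parallels; h·k = 1.
At 70.5°: h = 0.3854, k = 2.594; principal scales a = 2.594, b = 0.3854.
sin(ω/2) = (a − b)/(a + b) = 2.209/2.980 = 0.7413, so ω = 2 arcsin(0.7413) ≈ 95.7°.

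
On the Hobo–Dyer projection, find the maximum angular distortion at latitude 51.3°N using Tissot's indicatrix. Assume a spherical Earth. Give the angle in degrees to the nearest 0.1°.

Hobo–Dyer is a cylindrical equal-area projection with standard parallels at ±37.5°. Cylindrical equal-area (φ₀ = 37.5°): h = cos φ / cos 37.5° along meridians, k = cos 37.5° / cos φ along parallels; h·k = 1.
At 51.3°: h = 0.7881, k = 1.269; principal scales a = 1.269, b = 0.7881.
sin(ω/2) = (a − b)/(a + b) = 0.4808/2.057 = 0.2337, so ω = 2 arcsin(0.2337) ≈ 27.0°.

27.0°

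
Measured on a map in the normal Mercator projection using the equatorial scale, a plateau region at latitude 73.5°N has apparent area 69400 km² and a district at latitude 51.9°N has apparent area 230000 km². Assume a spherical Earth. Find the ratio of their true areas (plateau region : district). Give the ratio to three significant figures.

0.0639

On Mercator the areal scale is sec²φ, so true area = apparent × cos²φ.
True area of plateau region: 69400 × cos²(73.5°) = 69400 × 0.08066 = 5598 km².
True area of district: 230000 × cos²(51.9°) = 230000 × 0.3807 = 87570 km².
Ratio = 5598 / 87570 ≈ 0.0639.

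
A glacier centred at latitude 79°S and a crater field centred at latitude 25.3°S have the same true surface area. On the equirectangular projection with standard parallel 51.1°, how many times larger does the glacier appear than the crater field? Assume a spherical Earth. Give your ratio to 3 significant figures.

4.74

The equidistant cylindrical projection with φ₀ = 51.1° has h = 1 (meridians true) and k = cos φ₀ / cos φ along parallels.
Areal scale at 79°: h·k = 1.000 × 3.291 = 3.291.
Areal scale at 25.3°: h·k = 1.000 × 0.6946 = 0.6946.
Ratio = 3.291/0.6946 ≈ 4.74.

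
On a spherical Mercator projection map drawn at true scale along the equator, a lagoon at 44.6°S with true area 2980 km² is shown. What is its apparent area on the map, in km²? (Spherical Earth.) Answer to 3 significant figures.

5880 km²

Mercator is conformal, so the point scale is isotropic: h = k = sec φ = 1/cos φ.
Areal scale = k² = sec²φ = 1/cos²(44.6°) = 1/0.7120² = 1.972.
Apparent area = 2980 × 1.972 ≈ 5880 km².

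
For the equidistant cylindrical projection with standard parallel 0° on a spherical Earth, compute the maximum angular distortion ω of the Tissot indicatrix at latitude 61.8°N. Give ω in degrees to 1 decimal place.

42.0°

For the equirectangular projection with φ₀ = 0 (plate carrée), h = 1 along meridians and k = sec φ along parallels.
At 61.8°: h = 1.000, k = 2.116; principal scales a = 2.116, b = 1.000.
sin(ω/2) = (a − b)/(a + b) = 1.116/3.116 = 0.3582, so ω = 2 arcsin(0.3582) ≈ 42.0°.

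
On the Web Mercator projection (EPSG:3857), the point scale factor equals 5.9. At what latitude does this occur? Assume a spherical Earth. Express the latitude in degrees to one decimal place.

Mercator scale is k = sec φ = 1/cos φ.
1/cos φ = 5.9  ⇒  cos φ = 0.1695  ⇒  φ = arccos(0.1695) ≈ 80.2°.

80.2°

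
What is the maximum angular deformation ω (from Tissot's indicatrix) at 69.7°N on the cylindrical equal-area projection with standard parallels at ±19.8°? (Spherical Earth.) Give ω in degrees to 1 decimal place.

99.0°

Cylindrical equal-area (φ₀ = 19.8°): h = cos φ / cos 19.8° along meridians, k = cos 19.8° / cos φ along parallels; h·k = 1.
At 69.7°: h = 0.3687, k = 2.712; principal scales a = 2.712, b = 0.3687.
sin(ω/2) = (a − b)/(a + b) = 2.343/3.081 = 0.7606, so ω = 2 arcsin(0.7606) ≈ 99.0°.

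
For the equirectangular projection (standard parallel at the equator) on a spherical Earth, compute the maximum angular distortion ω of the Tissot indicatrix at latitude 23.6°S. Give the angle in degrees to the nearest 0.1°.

For the equirectangular projection with φ₀ = 0 (plate carrée), h = 1 along meridians and k = sec φ along parallels.
At 23.6°: h = 1.000, k = 1.091; principal scales a = 1.091, b = 1.000.
sin(ω/2) = (a − b)/(a + b) = 0.09127/2.091 = 0.04364, so ω = 2 arcsin(0.04364) ≈ 5.0°.

5.0°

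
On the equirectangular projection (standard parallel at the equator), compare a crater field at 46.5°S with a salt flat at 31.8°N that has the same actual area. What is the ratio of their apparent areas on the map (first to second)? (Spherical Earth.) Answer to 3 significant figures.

1.23

Plate carrée maps x = Rλ, y = Rφ. The meridian scale is h = 1 and the parallel scale is k = 1/cos φ = sec φ.
Areal scale at 46.5°: h·k = 1.000 × 1.453 = 1.453.
Areal scale at 31.8°: h·k = 1.000 × 1.177 = 1.177.
Ratio = 1.453/1.177 ≈ 1.23.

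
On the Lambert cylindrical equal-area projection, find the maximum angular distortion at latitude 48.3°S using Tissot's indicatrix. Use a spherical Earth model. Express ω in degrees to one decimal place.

The Lambert cylindrical equal-area projection is the cylindrical equal-area projection with its standard parallel at the equator (φ₀ = 0). For cylindrical equal-area with standard parallel φ₀, h = cos φ / cos φ₀ and k = cos φ₀ / cos φ, so h·k = 1.
At 48.3°: h = 0.6652, k = 1.503; principal scales a = 1.503, b = 0.6652.
sin(ω/2) = (a − b)/(a + b) = 0.8380/2.168 = 0.3865, so ω = 2 arcsin(0.3865) ≈ 45.5°.

45.5°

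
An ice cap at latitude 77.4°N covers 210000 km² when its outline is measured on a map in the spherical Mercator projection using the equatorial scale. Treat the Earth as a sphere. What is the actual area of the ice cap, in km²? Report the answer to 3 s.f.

For Mercator, h = k = sec φ (a conformal cylindrical projection has a single point scale, 1/cos φ).
Areal scale = k² = sec²φ = 1/cos²(77.4°) = 1/0.2181² = 21.01.
True area = apparent / (areal scale) = 210000 / 21.01 ≈ 9990 km².

9990 km²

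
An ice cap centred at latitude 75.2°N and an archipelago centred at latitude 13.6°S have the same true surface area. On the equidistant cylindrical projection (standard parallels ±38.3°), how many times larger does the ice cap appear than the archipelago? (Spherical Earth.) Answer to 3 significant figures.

3.80

In the equirectangular projection with standard parallel φ₀ = 38.3° (x = Rλ cos φ₀, y = Rφ), meridians are true-scale (h = 1) and the parallel scale is k = cos φ₀ / cos φ.
Areal scale at 75.2°: h·k = 1.000 × 3.072 = 3.072.
Areal scale at 13.6°: h·k = 1.000 × 0.8074 = 0.8074.
Ratio = 3.072/0.8074 ≈ 3.80.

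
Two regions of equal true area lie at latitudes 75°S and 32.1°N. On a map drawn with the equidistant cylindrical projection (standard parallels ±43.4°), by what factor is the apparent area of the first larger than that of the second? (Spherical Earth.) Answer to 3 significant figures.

3.27

In the equirectangular projection with standard parallel φ₀ = 43.4° (x = Rλ cos φ₀, y = Rφ), meridians are true-scale (h = 1) and the parallel scale is k = cos φ₀ / cos φ.
Areal scale at 75°: h·k = 1.000 × 2.807 = 2.807.
Areal scale at 32.1°: h·k = 1.000 × 0.8577 = 0.8577.
Ratio = 2.807/0.8577 ≈ 3.27.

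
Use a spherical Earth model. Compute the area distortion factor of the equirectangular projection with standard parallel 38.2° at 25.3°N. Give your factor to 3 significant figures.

0.869

With standard parallel φ₀ = 38.2°, the equirectangular projection gives x = Rλ cos φ₀, y = Rφ, so h = 1 and k = cos 38.2° / cos φ.
Areal scale = h·k = 1 × cos φ₀ / cos φ; at 25.3°, h = 1.000, k = 0.8692, so h·k = 0.8692.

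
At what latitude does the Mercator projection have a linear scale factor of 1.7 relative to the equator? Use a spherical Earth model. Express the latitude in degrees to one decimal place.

Mercator scale is k = sec φ = 1/cos φ.
1/cos φ = 1.7  ⇒  cos φ = 0.5882  ⇒  φ = arccos(0.5882) ≈ 54.0°.

54.0°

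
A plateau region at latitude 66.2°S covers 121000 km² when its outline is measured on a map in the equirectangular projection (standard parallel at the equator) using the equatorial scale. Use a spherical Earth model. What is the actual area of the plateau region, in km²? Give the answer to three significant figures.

48800 km²

Plate carrée maps x = Rλ, y = Rφ. The meridian scale is h = 1 and the parallel scale is k = 1/cos φ = sec φ.
Areal scale = h·k = 1 × sec φ; at 66.2°, h = 1.000, k = 2.478, so h·k = 2.478.
True area = apparent / (areal scale) = 121000 / 2.478 ≈ 48800 km².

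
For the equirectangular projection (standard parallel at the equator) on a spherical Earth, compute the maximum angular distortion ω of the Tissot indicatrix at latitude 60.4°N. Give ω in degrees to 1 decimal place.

For the equirectangular projection with φ₀ = 0 (plate carrée), h = 1 along meridians and k = sec φ along parallels.
At 60.4°: h = 1.000, k = 2.025; principal scales a = 2.025, b = 1.000.
sin(ω/2) = (a − b)/(a + b) = 1.025/3.025 = 0.3387, so ω = 2 arcsin(0.3387) ≈ 39.6°.

39.6°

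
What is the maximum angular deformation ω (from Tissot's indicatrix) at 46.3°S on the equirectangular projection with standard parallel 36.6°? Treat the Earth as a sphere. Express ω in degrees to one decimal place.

8.6°

The equidistant cylindrical projection with φ₀ = 36.6° has h = 1 (meridians true) and k = cos φ₀ / cos φ along parallels.
At 46.3°: h = 1.000, k = 1.162; principal scales a = 1.162, b = 1.000.
sin(ω/2) = (a − b)/(a + b) = 0.1620/2.162 = 0.07494, so ω = 2 arcsin(0.07494) ≈ 8.6°.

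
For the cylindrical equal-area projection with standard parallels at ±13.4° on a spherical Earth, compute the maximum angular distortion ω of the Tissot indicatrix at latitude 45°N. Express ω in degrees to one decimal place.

35.9°

For cylindrical equal-area with standard parallel φ₀, h = cos φ / cos φ₀ and k = cos φ₀ / cos φ, so h·k = 1.
At 45°: h = 0.7269, k = 1.376; principal scales a = 1.376, b = 0.7269.
sin(ω/2) = (a − b)/(a + b) = 0.6488/2.103 = 0.3086, so ω = 2 arcsin(0.3086) ≈ 35.9°.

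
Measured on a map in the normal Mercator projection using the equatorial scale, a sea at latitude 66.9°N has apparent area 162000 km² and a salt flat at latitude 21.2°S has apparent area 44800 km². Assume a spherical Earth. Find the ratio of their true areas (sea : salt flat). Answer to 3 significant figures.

0.640

Since Mercator area scale is 1/cos²φ, the true area equals the apparent area multiplied by cos²φ.
True area of sea: 162000 × cos²(66.9°) = 162000 × 0.1539 = 24940 km².
True area of salt flat: 44800 × cos²(21.2°) = 44800 × 0.8692 = 38940 km².
Ratio = 24940 / 38940 ≈ 0.640.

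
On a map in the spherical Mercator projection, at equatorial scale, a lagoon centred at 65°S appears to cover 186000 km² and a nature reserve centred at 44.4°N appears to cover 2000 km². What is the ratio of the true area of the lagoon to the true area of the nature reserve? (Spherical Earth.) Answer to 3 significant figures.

Mercator's areal exaggeration is sec²φ; hence true area = (apparent area) · cos²φ.
True area of lagoon: 186000 × cos²(65°) = 186000 × 0.1786 = 33220 km².
True area of nature reserve: 2000 × cos²(44.4°) = 2000 × 0.5105 = 1021 km².
Ratio = 33220 / 1021 ≈ 32.5.

32.5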